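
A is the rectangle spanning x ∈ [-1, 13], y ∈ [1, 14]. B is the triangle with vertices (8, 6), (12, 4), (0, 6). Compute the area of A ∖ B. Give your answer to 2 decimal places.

|A| = 182, |A∩B| = 8.
|A ∖ B| = |A| − |A∩B| = 182 − 8 = 174.00.

174.00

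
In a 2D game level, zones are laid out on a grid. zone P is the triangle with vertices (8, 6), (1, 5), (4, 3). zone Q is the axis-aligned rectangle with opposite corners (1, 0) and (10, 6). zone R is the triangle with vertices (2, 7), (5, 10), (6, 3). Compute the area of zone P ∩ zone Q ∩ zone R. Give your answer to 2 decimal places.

The intersection is the polygon with vertices (5.143,3.857), (3.625,5.375), (5.62,5.66), (5.806,4.355).
By the shoelace formula its area is 2.21.

2.21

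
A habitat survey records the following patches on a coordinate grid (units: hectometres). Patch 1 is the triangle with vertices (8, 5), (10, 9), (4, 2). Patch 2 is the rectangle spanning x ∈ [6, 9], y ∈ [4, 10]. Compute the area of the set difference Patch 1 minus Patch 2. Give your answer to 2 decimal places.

1.42

|Patch 1| = 5, |Patch 1∩Patch 2| = 3.5833.
|Patch 1 ∖ Patch 2| = |Patch 1| − |Patch 1∩Patch 2| = 5 − 3.5833 = 1.42.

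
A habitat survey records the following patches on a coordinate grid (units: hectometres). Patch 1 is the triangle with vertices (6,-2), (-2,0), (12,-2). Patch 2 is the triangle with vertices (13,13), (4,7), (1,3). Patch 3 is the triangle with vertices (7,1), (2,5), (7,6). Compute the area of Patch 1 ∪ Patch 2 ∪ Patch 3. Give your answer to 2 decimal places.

26.93

By inclusion–exclusion:
Individual areas: |Patch 1| = 6, |Patch 2| = 9, |Patch 3| = 12.5.
|Patch 1∩Patch 2| = 0.
|Patch 1∩Patch 3| = 0.
|Patch 2∩Patch 3| = 0.566.
|Patch 1∩Patch 2∩Patch 3| = 0.
|Patch 1 ∪ Patch 2 ∪ Patch 3| = 27.5 − 0.566 + 0 = 26.93.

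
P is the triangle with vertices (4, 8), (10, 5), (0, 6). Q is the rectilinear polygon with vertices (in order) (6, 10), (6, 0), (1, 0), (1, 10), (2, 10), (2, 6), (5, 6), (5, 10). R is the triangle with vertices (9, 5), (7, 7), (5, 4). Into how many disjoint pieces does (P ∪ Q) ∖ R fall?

2

(P ∪ Q) ∖ R splits into 2 disjoint pieces (area 42.9875, area 0.4444).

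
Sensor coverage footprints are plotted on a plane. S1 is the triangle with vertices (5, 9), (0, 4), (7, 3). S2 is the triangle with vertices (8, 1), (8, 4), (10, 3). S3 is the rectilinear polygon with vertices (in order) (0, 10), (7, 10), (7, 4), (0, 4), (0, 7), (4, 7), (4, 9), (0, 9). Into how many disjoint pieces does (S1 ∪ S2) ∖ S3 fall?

(S1 ∪ S2) ∖ S3 splits into 3 disjoint pieces (area 0.5, area 3.3333, area 3).

3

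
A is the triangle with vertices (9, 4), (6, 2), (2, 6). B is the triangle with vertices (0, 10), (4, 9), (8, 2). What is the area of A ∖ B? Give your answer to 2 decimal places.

8.29

|A| = 10, |A∩B| = 1.7077.
|A ∖ B| = |A| − |A∩B| = 10 − 1.7077 = 8.29.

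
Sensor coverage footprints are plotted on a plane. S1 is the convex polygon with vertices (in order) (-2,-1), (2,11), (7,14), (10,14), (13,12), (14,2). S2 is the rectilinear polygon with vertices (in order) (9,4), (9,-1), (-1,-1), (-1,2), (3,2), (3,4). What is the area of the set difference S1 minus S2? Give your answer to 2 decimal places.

|S1| = 162.5, |S1∩S2| = 30.75.
|S1 ∖ S2| = |S1| − |S1∩S2| = 162.5 − 30.75 = 131.75.

131.75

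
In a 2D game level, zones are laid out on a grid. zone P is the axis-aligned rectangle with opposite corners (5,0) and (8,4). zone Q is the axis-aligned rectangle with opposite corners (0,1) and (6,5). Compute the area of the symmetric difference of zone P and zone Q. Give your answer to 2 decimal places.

|zone P∩zone Q|: x∈[5,6], y∈[1,4] → 1·3 = 3.
|zone P △ zone Q| = |zone P| + |zone Q| − 2·|zone P∩zone Q| = 12 + 24 − 6 = 30.00.

30.00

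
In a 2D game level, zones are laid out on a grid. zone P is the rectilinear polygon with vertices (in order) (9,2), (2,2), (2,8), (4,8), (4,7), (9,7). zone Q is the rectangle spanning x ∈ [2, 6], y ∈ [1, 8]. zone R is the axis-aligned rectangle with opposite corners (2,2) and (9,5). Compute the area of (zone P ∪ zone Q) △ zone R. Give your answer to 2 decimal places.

22.00

|zone P ∪ zone Q| = 43.
|(zone P ∪ zone Q) ∩ zone R| = 21.
|(zone P ∪ zone Q) △ zone R| = 43 + 21 − 42 = 22.00.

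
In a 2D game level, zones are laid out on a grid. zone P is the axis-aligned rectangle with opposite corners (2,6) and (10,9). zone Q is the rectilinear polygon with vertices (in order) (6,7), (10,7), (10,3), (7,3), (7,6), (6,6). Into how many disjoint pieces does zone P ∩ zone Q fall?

zone P ∩ zone Q is a single connected region.

1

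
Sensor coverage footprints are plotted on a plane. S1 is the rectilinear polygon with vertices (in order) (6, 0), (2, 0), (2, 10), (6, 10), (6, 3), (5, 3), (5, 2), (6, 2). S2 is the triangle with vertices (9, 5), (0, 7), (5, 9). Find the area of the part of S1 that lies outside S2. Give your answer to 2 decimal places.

29.74

|S1| = 39, |S1∩S2| = 9.2556.
|S1 ∖ S2| = |S1| − |S1∩S2| = 39 − 9.2556 = 29.74.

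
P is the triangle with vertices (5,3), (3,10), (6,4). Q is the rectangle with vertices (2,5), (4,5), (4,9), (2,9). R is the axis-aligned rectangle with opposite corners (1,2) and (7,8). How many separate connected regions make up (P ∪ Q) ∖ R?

1

(P ∪ Q) ∖ R is a single connected region.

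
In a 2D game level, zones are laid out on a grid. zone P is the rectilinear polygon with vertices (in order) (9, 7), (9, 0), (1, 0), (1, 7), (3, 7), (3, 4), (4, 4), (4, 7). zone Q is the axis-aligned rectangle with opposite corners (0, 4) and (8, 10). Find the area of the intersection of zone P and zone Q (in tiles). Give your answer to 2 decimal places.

18.00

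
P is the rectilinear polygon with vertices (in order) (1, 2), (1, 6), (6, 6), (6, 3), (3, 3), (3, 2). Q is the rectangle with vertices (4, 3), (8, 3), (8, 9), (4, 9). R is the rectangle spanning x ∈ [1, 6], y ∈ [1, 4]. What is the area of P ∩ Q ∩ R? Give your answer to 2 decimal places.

2.00

The intersection is the polygon with vertices (6,3), (4,3), (4,4), (6,4).
By the shoelace formula its area is 2.00.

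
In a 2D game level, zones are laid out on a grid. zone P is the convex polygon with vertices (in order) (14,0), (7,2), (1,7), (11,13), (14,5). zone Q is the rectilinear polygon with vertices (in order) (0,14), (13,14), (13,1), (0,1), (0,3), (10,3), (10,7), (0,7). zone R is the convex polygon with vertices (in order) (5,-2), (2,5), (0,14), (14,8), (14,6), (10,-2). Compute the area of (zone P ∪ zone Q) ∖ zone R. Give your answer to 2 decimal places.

|zone P ∪ zone Q| = 162.4833.
|(zone P ∪ zone Q) ∩ zone R| = 106.3275.
|(zone P ∪ zone Q) ∖ zone R| = 162.4833 − 106.3275 = 56.16.

56.16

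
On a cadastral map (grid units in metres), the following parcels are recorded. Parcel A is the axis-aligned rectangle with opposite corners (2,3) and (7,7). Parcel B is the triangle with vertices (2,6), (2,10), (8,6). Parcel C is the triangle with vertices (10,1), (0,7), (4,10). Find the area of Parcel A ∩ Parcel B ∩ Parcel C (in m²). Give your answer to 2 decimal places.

The intersection is the polygon with vertices (2,6), (2,7), (6,7), (6.667,6).
By the shoelace formula its area is 4.33.

4.33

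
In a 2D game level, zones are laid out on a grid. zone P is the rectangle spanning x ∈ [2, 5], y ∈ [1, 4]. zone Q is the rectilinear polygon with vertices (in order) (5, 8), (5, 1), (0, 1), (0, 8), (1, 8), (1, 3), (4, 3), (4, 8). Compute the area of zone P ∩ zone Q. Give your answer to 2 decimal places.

The intersection is the polygon with vertices (5,1), (2,1), (2,3), (4,3), (4,4), (5,4).
By the shoelace formula its area is 7.00.

7.00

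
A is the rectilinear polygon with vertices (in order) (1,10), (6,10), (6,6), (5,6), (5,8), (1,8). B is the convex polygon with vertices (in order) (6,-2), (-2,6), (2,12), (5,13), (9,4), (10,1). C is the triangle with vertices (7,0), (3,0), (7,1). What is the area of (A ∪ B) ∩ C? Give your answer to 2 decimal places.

1.90

The region (A ∪ B) ∩ C is the polygon with vertices (3.8,0.2), (7,1), (7,0), (4,0).
By the shoelace formula its area is 1.90.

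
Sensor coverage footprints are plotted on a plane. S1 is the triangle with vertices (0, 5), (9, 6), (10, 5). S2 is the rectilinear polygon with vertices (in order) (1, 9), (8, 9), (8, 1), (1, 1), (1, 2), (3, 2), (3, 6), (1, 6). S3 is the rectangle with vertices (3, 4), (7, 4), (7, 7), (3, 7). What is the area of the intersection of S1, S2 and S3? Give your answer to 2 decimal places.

2.22

The intersection is the polygon with vertices (3,5), (3,5.333), (7,5.778), (7,5).
By the shoelace formula its area is 2.22.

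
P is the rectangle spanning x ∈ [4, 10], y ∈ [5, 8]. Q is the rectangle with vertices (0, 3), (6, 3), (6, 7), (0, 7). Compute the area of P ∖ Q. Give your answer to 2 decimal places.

14.00

|P∩Q|: x∈[4,6], y∈[5,7] → 2·2 = 4.
|P| = 18.
|P ∖ Q| = |P| − |P∩Q| = 18 − 4 = 14.00.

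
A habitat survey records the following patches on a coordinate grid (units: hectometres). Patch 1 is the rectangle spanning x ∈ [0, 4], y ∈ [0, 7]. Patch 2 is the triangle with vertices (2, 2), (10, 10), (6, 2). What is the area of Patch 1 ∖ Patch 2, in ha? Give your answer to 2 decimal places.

26.00

|Patch 1| = 28, |Patch 1∩Patch 2| = 2.
|Patch 1 ∖ Patch 2| = |Patch 1| − |Patch 1∩Patch 2| = 28 − 2 = 26.00.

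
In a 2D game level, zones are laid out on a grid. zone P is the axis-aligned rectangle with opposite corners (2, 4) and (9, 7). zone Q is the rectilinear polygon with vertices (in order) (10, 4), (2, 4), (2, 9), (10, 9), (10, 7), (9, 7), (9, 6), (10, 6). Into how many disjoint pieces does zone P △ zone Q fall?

2

zone P △ zone Q splits into 2 disjoint pieces (area 2, area 16).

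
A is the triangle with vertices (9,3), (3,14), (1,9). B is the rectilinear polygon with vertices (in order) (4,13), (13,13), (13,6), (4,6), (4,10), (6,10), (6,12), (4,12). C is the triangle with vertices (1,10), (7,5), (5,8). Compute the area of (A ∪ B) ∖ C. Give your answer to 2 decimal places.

|A ∪ B| = 76.2765.
|(A ∪ B) ∩ C| = 3.9833.
|(A ∪ B) ∖ C| = 76.2765 − 3.9833 = 72.29.

72.29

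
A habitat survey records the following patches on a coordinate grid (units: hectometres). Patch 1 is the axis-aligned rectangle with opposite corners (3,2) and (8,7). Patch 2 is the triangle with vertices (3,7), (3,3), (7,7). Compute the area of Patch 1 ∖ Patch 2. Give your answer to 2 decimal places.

|Patch 1| = 25, |Patch 1∩Patch 2| = 8.
|Patch 1 ∖ Patch 2| = |Patch 1| − |Patch 1∩Patch 2| = 25 − 8 = 17.00.

17.00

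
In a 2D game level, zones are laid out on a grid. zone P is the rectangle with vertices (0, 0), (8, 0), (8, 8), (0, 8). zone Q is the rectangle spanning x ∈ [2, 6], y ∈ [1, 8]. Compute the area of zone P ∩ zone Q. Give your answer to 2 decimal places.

28.00

|zone P∩zone Q|: x∈[2,6], y∈[1,8] → 4·7 = 28.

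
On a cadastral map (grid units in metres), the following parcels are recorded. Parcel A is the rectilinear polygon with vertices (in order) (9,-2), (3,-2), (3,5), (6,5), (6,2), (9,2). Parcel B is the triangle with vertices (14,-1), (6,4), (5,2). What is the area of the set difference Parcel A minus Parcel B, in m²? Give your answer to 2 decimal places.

29.33

|Parcel A| = 33, |Parcel A∩Parcel B| = 3.6667.
|Parcel A ∖ Parcel B| = |Parcel A| − |Parcel A∩Parcel B| = 33 − 3.6667 = 29.33.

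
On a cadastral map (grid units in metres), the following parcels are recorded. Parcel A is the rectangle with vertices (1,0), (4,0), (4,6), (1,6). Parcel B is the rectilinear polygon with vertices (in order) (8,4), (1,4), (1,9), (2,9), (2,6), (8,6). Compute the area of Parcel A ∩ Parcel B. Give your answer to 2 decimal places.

6.00

The intersection is the polygon with vertices (4,4), (1,4), (1,6), (2,6), (4,6).
By the shoelace formula its area is 6.00.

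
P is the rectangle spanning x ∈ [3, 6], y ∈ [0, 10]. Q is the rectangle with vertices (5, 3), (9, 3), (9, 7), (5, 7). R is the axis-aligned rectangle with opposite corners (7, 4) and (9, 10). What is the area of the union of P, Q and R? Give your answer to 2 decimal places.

By inclusion–exclusion:
Individual areas: |P| = 30, |Q| = 16, |R| = 12.
|P∩Q|: x∈[5,6], y∈[3,7] → 1·4 = 4.
|P∩R| = 0 (no overlap).
|Q∩R|: x∈[7,9], y∈[4,7] → 2·3 = 6.
|P∩Q∩R| = 0.
|P ∪ Q ∪ R| = 58 − 10 + 0 = 48.00.

48.00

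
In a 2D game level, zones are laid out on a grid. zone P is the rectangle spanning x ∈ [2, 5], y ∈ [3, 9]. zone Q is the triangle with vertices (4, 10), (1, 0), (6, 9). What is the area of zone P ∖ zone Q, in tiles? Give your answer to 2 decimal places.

9.72

|zone P| = 18, |zone P∩zone Q| = 8.2833.
|zone P ∖ zone Q| = |zone P| − |zone P∩zone Q| = 18 − 8.2833 = 9.72.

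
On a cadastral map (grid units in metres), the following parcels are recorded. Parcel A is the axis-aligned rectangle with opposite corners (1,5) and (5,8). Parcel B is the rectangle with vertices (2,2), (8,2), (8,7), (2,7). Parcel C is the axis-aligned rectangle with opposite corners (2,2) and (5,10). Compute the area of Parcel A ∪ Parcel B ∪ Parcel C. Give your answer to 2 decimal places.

By inclusion–exclusion:
Individual areas: |Parcel A| = 12, |Parcel B| = 30, |Parcel C| = 24.
|Parcel A∩Parcel B|: x∈[2,5], y∈[5,7] → 3·2 = 6.
|Parcel A∩Parcel C|: x∈[2,5], y∈[5,8] → 3·3 = 9.
|Parcel B∩Parcel C|: x∈[2,5], y∈[2,7] → 3·5 = 15.
|Parcel A∩Parcel B∩Parcel C| = 6.
|Parcel A ∪ Parcel B ∪ Parcel C| = 66 − 30 + 6 = 42.00.

42.00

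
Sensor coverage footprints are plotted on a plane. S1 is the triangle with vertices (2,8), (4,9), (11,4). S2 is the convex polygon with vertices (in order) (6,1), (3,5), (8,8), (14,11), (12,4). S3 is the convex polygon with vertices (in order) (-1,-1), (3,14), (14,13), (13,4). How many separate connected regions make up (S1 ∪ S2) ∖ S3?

(S1 ∪ S2) ∖ S3 splits into 2 disjoint pieces (area 0.1283, area 0.9489).

2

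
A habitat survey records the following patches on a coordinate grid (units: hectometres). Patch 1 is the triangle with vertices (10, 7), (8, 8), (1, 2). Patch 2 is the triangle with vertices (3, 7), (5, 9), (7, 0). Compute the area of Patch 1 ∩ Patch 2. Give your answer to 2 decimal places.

The intersection is the polygon with vertices (5.667,6), (5.945,4.747), (4.687,4.048), (4.26,4.795).
By the shoelace formula its area is 1.67.

1.67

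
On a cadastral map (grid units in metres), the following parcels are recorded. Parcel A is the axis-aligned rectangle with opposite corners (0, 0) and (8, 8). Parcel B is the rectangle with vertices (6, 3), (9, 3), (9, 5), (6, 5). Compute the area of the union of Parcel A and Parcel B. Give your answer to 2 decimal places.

66.00

By inclusion–exclusion:
Individual areas: |Parcel A| = 64, |Parcel B| = 6.
|Parcel A∩Parcel B|: x∈[6,8], y∈[3,5] → 2·2 = 4.
|Parcel A ∪ Parcel B| = 70 − 4 = 66.00.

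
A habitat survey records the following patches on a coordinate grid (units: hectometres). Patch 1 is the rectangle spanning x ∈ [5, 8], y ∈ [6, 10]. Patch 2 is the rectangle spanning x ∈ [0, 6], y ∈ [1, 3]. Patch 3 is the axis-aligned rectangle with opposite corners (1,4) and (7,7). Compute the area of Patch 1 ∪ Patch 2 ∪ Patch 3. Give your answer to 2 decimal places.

By inclusion–exclusion:
Individual areas: |Patch 1| = 12, |Patch 2| = 12, |Patch 3| = 18.
|Patch 1∩Patch 2| = 0 (no overlap).
|Patch 1∩Patch 3|: x∈[5,7], y∈[6,7] → 2·1 = 2.
|Patch 2∩Patch 3| = 0 (no overlap).
|Patch 1∩Patch 2∩Patch 3| = 0.
|Patch 1 ∪ Patch 2 ∪ Patch 3| = 42 − 2 + 0 = 40.00.

40.00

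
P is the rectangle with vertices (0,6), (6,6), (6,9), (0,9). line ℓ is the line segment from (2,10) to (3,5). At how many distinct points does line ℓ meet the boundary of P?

2

The segment meets the boundary at (2.8,6), (2.2,9).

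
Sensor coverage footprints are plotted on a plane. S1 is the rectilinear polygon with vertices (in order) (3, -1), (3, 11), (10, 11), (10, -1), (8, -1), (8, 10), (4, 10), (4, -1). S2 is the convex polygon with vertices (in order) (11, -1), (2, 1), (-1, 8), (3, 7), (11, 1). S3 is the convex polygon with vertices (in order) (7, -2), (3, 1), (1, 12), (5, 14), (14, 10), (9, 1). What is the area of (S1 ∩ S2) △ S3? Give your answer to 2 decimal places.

116.63

|S1 ∩ S2| = 12.0694.
|(S1 ∩ S2) ∩ S3| = 8.9697.
|(S1 ∩ S2) △ S3| = 12.0694 + 122.5 − 17.9393 = 116.63.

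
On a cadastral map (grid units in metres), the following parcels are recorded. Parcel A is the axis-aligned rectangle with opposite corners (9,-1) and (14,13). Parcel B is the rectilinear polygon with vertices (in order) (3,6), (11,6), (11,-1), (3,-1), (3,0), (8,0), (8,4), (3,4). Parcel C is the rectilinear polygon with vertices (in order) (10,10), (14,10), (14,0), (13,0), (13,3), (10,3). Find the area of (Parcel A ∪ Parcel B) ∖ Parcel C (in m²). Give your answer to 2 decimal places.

|Parcel A ∪ Parcel B| = 92.
|(Parcel A ∪ Parcel B) ∩ Parcel C| = 31.
|(Parcel A ∪ Parcel B) ∖ Parcel C| = 92 − 31 = 61.00.

61.00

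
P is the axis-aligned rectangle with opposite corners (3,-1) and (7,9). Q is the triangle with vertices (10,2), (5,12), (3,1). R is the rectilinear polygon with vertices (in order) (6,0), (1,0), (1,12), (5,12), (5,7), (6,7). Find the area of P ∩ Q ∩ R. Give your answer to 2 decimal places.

15.54

The intersection is the polygon with vertices (3,1), (4.455,9), (5,9), (5,7), (6,7), (6,1.429).
By the shoelace formula its area is 15.54.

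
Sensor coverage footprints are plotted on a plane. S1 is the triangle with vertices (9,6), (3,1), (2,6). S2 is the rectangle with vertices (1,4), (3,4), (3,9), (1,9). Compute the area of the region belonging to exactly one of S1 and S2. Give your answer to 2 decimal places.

24.30

|S1| = 17.5, |S2| = 10, |S1∩S2| = 1.6.
|S1 △ S2| = |S1| + |S2| − 2·|S1∩S2| = 17.5 + 10 − 3.2 = 24.30.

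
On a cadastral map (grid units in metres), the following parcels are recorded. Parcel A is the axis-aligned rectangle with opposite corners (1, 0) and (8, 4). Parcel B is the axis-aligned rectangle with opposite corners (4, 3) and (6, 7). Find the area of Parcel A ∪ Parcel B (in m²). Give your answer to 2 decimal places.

By inclusion–exclusion:
Individual areas: |Parcel A| = 28, |Parcel B| = 8.
|Parcel A∩Parcel B|: x∈[4,6], y∈[3,4] → 2·1 = 2.
|Parcel A ∪ Parcel B| = 36 − 2 = 34.00.

34.00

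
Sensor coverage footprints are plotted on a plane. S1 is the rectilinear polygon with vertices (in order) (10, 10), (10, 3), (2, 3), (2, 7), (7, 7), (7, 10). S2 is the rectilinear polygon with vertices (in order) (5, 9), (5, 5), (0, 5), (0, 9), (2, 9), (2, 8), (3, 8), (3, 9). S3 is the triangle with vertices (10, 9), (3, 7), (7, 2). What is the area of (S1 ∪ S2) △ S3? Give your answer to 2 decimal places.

|S1 ∪ S2| = 54.
|(S1 ∪ S2) ∩ S3| = 19.1714.
|(S1 ∪ S2) △ S3| = 54 + 21.5 − 38.3429 = 37.16.

37.16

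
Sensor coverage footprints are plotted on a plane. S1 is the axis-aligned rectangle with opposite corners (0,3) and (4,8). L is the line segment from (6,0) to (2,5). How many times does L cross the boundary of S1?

The segment meets the boundary at (3.6,3).

1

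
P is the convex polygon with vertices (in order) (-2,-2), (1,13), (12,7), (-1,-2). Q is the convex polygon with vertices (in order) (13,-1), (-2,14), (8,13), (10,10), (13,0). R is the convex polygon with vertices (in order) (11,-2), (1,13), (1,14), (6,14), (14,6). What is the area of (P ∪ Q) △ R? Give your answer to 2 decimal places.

|P ∪ Q| = 136.8853.
|(P ∪ Q) ∩ R| = 66.5837.
|(P ∪ Q) △ R| = 136.8853 + 89 − 133.1674 = 92.72.

92.72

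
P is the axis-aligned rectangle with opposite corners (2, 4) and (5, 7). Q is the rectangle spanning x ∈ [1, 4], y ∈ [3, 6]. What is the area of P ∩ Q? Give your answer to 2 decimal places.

|P∩Q|: x∈[2,4], y∈[4,6] → 2·2 = 4.

4.00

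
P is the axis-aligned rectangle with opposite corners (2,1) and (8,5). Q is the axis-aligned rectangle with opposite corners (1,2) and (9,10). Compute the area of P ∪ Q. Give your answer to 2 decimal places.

By inclusion–exclusion:
Individual areas: |P| = 24, |Q| = 64.
|P∩Q|: x∈[2,8], y∈[2,5] → 6·3 = 18.
|P ∪ Q| = 88 − 18 = 70.00.

70.00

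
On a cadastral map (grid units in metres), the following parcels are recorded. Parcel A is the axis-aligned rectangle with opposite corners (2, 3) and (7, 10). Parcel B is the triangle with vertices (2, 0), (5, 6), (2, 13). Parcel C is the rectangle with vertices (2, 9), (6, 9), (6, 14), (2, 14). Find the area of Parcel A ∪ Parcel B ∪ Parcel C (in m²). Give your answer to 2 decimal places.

By inclusion–exclusion:
Individual areas: |Parcel A| = 35, |Parcel B| = 19.5, |Parcel C| = 20.
|Parcel A∩Parcel B| = 15.3214.
|Parcel A∩Parcel C|: x∈[2,6], y∈[9,10] → 4·1 = 4.
|Parcel B∩Parcel C| = 3.4286.
|Parcel A∩Parcel B∩Parcel C| = 1.5.
|Parcel A ∪ Parcel B ∪ Parcel C| = 74.5 − 22.75 + 1.5 = 53.25.

53.25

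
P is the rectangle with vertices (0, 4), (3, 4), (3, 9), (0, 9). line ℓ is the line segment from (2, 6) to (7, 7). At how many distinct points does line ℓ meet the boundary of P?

1

The segment meets the boundary at (3,6.2).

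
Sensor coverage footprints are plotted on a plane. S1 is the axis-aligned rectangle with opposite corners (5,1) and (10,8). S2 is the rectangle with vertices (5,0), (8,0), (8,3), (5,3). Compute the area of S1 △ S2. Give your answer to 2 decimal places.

32.00

|S1∩S2|: x∈[5,8], y∈[1,3] → 3·2 = 6.
|S1 △ S2| = |S1| + |S2| − 2·|S1∩S2| = 35 + 9 − 12 = 32.00.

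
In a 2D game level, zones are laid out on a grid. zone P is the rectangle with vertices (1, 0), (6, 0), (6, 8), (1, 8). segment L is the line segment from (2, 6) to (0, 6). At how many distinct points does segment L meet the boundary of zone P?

1

The segment meets the boundary at (1,6).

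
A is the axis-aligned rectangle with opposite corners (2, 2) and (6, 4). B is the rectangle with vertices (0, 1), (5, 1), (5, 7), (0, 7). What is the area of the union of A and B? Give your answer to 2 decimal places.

By inclusion–exclusion:
Individual areas: |A| = 8, |B| = 30.
|A∩B|: x∈[2,5], y∈[2,4] → 3·2 = 6.
|A ∪ B| = 38 − 6 = 32.00.

32.00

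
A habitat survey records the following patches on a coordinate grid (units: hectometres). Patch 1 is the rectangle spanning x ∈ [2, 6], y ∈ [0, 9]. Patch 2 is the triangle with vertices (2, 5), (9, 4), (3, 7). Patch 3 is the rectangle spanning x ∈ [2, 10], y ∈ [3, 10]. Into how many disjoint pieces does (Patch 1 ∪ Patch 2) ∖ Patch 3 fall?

(Patch 1 ∪ Patch 2) ∖ Patch 3 is a single connected region.

1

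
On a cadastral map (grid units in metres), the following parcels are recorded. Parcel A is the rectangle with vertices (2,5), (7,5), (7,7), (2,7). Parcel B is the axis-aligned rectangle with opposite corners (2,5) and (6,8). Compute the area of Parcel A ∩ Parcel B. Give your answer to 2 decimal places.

8.00

|Parcel A∩Parcel B|: x∈[2,6], y∈[5,7] → 4·2 = 8.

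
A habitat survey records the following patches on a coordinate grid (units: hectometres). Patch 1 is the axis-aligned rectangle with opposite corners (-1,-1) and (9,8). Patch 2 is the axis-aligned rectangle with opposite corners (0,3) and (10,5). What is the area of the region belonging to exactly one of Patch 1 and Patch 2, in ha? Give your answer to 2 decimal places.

74.00

|Patch 1∩Patch 2|: x∈[0,9], y∈[3,5] → 9·2 = 18.
|Patch 1 △ Patch 2| = |Patch 1| + |Patch 2| − 2·|Patch 1∩Patch 2| = 90 + 20 − 36 = 74.00.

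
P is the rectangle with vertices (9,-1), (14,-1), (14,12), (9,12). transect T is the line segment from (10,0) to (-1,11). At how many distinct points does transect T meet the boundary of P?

1

The segment meets the boundary at (9,1).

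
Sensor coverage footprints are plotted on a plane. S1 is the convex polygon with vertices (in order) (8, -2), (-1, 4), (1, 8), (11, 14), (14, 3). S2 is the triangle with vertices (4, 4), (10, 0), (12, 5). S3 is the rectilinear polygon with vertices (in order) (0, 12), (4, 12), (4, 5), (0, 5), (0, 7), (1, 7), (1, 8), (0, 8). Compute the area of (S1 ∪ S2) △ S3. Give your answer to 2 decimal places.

|S1 ∪ S2| = 135.5.
|(S1 ∪ S2) ∩ S3| = 13.45.
|(S1 ∪ S2) △ S3| = 135.5 + 27 − 26.9 = 135.60.

135.60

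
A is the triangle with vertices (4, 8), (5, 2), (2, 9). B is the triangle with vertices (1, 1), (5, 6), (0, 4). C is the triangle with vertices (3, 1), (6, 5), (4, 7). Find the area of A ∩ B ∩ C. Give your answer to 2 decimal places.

The intersection is the polygon with vertices (3.884,4.605), (3.68,5.08), (3.75,5.5), (4.375,5.75), (4.448,5.31).
By the shoelace formula its area is 0.51.

0.51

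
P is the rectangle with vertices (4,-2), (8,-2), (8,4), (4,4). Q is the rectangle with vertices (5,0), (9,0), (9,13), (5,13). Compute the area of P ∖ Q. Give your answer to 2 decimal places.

12.00

|P∩Q|: x∈[5,8], y∈[0,4] → 3·4 = 12.
|P| = 24.
|P ∖ Q| = |P| − |P∩Q| = 24 − 12 = 12.00.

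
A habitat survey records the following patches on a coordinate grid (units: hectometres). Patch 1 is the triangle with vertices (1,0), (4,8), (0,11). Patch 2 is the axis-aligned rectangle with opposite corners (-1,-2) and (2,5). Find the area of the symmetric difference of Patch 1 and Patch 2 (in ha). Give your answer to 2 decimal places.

31.89

|Patch 1| = 20.5, |Patch 2| = 21, |Patch 1∩Patch 2| = 4.803.
|Patch 1 △ Patch 2| = |Patch 1| + |Patch 2| − 2·|Patch 1∩Patch 2| = 20.5 + 21 − 9.6061 = 31.89.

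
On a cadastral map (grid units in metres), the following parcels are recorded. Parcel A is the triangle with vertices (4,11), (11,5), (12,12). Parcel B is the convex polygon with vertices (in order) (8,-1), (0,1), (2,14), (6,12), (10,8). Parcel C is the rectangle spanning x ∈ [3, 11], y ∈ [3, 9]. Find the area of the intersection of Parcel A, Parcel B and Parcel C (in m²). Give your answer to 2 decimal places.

The intersection is the polygon with vertices (10,8), (9.6,6.2), (6.333,9), (9,9).
By the shoelace formula its area is 4.83.

4.83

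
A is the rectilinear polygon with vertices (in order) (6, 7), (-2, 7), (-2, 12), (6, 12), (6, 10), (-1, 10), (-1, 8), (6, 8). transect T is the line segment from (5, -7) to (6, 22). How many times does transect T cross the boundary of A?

The segment meets the boundary at (5.655,12), (5.586,10), (5.517,8), (5.483,7).

4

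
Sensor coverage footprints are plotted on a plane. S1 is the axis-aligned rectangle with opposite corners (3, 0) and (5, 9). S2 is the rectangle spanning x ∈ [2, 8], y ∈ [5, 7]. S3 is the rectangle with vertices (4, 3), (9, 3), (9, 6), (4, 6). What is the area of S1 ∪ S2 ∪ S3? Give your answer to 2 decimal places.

35.00

By inclusion–exclusion:
Individual areas: |S1| = 18, |S2| = 12, |S3| = 15.
|S1∩S2|: x∈[3,5], y∈[5,7] → 2·2 = 4.
|S1∩S3|: x∈[4,5], y∈[3,6] → 1·3 = 3.
|S2∩S3|: x∈[4,8], y∈[5,6] → 4·1 = 4.
|S1∩S2∩S3| = 1.
|S1 ∪ S2 ∪ S3| = 45 − 11 + 1 = 35.00.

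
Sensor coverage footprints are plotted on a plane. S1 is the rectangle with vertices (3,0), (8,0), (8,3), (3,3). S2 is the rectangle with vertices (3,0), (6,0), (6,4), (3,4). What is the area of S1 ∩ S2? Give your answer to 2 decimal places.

9.00

|S1∩S2|: x∈[3,6], y∈[0,3] → 3·3 = 9.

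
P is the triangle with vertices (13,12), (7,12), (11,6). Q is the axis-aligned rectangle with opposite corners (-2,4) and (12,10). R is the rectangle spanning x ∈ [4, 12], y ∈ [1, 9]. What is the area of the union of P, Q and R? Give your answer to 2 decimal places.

By inclusion–exclusion:
Individual areas: |P| = 18, |Q| = 84, |R| = 64.
|P∩Q| = 7.8333.
|P∩R| = 4.5.
|Q∩R|: x∈[4,12], y∈[4,9] → 8·5 = 40.
|P∩Q∩R| = 4.5.
|P ∪ Q ∪ R| = 166 − 52.3333 + 4.5 = 118.17.

118.17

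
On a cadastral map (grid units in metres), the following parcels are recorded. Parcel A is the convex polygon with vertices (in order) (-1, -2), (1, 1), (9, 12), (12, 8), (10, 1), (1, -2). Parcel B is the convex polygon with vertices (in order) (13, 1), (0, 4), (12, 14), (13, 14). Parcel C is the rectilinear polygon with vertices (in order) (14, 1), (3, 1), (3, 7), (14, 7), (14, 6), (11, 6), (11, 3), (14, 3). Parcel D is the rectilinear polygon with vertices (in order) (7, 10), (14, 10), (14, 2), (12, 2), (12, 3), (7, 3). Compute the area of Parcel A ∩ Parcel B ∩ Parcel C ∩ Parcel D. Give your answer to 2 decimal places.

16.25

The intersection is the polygon with vertices (11,6), (11,4.5), (10.571,3), (7,3), (7,7), (11.714,7), (11.429,6).
By the shoelace formula its area is 16.25.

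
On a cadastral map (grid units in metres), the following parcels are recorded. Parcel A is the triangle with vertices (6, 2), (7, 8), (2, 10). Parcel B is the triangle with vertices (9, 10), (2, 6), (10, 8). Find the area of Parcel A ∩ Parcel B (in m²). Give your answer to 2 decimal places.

The intersection is the polygon with vertices (7,8), (6.87,7.217), (3.778,6.444), (3.556,6.889), (6.118,8.353).
By the shoelace formula its area is 3.15.

3.15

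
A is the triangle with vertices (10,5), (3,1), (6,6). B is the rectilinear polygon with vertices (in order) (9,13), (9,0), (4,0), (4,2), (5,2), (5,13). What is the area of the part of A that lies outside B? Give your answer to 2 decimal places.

2.44

|A| = 11.5, |A∩B| = 9.0595.
|A ∖ B| = |A| − |A∩B| = 11.5 − 9.0595 = 2.44.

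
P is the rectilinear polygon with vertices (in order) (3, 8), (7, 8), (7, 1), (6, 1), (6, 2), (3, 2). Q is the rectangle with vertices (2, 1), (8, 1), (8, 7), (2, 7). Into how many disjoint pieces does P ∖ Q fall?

P ∖ Q is a single connected region.

1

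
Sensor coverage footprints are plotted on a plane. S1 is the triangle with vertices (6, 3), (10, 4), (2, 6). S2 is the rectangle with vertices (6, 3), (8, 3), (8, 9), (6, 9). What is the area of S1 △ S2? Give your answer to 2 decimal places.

|S1| = 8, |S2| = 12, |S1∩S2| = 3.
|S1 △ S2| = |S1| + |S2| − 2·|S1∩S2| = 8 + 12 − 6 = 14.00.

14.00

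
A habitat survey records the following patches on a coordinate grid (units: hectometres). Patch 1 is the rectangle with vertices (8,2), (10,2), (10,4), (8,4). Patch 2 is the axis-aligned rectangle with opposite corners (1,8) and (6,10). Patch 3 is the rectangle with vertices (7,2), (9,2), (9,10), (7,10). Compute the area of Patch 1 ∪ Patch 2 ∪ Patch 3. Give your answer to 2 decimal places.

By inclusion–exclusion:
Individual areas: |Patch 1| = 4, |Patch 2| = 10, |Patch 3| = 16.
|Patch 1∩Patch 2| = 0 (no overlap).
|Patch 1∩Patch 3|: x∈[8,9], y∈[2,4] → 1·2 = 2.
|Patch 2∩Patch 3| = 0 (no overlap).
|Patch 1∩Patch 2∩Patch 3| = 0.
|Patch 1 ∪ Patch 2 ∪ Patch 3| = 30 − 2 + 0 = 28.00.

28.00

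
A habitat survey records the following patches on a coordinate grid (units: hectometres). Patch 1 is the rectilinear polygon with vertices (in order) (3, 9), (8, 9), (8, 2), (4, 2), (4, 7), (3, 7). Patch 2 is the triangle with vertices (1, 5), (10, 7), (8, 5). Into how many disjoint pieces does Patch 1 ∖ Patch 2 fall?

Patch 1 ∖ Patch 2 splits into 2 disjoint pieces (area 13.5556, area 12).

2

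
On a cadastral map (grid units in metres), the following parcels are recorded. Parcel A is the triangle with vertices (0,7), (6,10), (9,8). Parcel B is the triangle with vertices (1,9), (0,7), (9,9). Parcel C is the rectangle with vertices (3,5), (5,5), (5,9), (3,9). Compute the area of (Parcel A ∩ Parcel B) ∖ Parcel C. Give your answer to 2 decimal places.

2.84

|Parcel A ∩ Parcel B| = 4.8125.
|(Parcel A ∩ Parcel B) ∩ Parcel C| = 1.9722.
|(Parcel A ∩ Parcel B) ∖ Parcel C| = 4.8125 − 1.9722 = 2.84.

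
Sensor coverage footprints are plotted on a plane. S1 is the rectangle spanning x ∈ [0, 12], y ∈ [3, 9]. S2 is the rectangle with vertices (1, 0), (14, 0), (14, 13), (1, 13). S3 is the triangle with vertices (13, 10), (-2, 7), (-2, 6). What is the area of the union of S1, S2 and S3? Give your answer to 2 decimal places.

By inclusion–exclusion:
Individual areas: |S1| = 72, |S2| = 169, |S3| = 7.5.
|S1∩S2|: x∈[1,12], y∈[3,9] → 11·6 = 66.
|S1∩S3| = 5.0083.
|S2∩S3| = 4.8.
|S1∩S2∩S3| = 4.175.
|S1 ∪ S2 ∪ S3| = 248.5 − 75.8083 + 4.175 = 176.87.

176.87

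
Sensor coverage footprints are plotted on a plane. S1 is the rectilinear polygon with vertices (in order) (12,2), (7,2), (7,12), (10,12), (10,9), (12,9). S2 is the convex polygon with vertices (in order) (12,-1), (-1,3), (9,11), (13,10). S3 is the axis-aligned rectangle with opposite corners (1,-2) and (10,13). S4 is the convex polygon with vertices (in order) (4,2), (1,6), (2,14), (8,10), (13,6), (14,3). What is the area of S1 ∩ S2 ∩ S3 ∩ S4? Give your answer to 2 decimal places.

The intersection is the polygon with vertices (7.864,10.091), (8,10), (10,8.4), (10,2.6), (7,2.3), (7,9.4).
By the shoelace formula its area is 20.84.

20.84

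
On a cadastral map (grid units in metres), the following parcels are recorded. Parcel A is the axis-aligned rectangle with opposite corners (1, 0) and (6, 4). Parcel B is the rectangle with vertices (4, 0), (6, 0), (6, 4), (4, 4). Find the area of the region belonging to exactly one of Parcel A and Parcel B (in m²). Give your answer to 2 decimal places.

|Parcel A∩Parcel B|: x∈[4,6], y∈[0,4] → 2·4 = 8.
|Parcel A △ Parcel B| = |Parcel A| + |Parcel B| − 2·|Parcel A∩Parcel B| = 20 + 8 − 16 = 12.00.

12.00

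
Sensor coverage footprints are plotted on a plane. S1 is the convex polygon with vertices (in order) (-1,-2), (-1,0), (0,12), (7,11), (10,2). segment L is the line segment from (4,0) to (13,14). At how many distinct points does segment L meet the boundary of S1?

1

The segment meets the boundary at (8.39,6.829).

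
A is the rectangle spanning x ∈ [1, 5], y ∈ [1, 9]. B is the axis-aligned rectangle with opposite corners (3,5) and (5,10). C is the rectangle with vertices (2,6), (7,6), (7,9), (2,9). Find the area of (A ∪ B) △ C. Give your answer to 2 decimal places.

|A ∪ B| = 34.
|(A ∪ B) ∩ C| = 9.
|(A ∪ B) △ C| = 34 + 15 − 18 = 31.00.

31.00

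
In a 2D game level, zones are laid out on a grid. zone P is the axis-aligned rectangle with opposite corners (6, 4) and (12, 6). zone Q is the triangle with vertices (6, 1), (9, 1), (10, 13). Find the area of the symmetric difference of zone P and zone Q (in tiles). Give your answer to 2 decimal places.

|zone P| = 12, |zone Q| = 18, |zone P∩zone Q| = 4.
|zone P △ zone Q| = |zone P| + |zone Q| − 2·|zone P∩zone Q| = 12 + 18 − 8 = 22.00.

22.00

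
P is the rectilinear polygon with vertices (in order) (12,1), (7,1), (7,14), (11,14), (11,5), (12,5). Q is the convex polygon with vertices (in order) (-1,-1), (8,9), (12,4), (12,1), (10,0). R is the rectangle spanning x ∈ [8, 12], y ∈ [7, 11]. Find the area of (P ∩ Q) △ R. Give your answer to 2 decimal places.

|P ∩ Q| = 29.4194.
|(P ∩ Q) ∩ R| = 1.6.
|(P ∩ Q) △ R| = 29.4194 + 16 − 3.2 = 42.22.

42.22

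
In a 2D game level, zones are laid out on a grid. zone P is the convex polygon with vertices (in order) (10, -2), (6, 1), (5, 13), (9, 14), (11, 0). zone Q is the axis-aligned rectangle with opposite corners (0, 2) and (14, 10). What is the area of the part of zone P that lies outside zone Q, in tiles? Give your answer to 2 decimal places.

|zone P| = 64, |zone P∩zone Q| = 36.4762.
|zone P ∖ zone Q| = |zone P| − |zone P∩zone Q| = 64 − 36.4762 = 27.52.

27.52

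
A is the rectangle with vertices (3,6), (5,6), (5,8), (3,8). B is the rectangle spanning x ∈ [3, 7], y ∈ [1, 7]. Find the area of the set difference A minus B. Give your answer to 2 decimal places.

2.00

|A∩B|: x∈[3,5], y∈[6,7] → 2·1 = 2.
|A| = 4.
|A ∖ B| = |A| − |A∩B| = 4 − 2 = 2.00.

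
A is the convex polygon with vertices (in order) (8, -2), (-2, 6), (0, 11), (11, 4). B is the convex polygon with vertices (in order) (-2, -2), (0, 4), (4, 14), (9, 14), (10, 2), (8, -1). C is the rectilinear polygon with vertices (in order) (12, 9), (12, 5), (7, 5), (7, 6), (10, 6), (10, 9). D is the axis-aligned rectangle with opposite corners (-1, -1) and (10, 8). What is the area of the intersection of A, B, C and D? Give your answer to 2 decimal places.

The intersection is the polygon with vertices (7,5), (7,6), (7.857,6), (9.429,5).
By the shoelace formula its area is 1.64.

1.64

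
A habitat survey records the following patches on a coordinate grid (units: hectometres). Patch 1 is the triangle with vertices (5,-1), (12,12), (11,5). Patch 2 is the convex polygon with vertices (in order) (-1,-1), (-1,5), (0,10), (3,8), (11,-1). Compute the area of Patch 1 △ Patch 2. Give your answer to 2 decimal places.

86.34

|Patch 1| = 18, |Patch 2| = 74.5, |Patch 1∩Patch 2| = 3.0814.
|Patch 1 △ Patch 2| = |Patch 1| + |Patch 2| − 2·|Patch 1∩Patch 2| = 18 + 74.5 − 6.1627 = 86.34.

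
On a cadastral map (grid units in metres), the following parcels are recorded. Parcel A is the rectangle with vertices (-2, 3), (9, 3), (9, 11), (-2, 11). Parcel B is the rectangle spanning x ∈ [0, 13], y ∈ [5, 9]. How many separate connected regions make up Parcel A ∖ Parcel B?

Parcel A ∖ Parcel B is a single connected region.

1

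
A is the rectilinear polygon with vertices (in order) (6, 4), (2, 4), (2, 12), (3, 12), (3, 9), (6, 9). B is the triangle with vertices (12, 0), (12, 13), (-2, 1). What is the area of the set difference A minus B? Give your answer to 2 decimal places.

14.43

|A| = 23, |A∩B| = 8.5714.
|A ∖ B| = |A| − |A∩B| = 23 − 8.5714 = 14.43.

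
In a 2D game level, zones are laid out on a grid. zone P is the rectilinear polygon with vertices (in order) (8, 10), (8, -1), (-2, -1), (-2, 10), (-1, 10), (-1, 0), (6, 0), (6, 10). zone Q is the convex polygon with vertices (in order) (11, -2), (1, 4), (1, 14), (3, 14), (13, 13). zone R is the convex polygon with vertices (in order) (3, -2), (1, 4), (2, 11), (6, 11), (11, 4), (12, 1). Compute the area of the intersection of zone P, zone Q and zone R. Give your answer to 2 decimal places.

18.04

The intersection is the polygon with vertices (6,1), (6,10), (6.714,10), (8,8.2), (8,-0.2).
By the shoelace formula its area is 18.04.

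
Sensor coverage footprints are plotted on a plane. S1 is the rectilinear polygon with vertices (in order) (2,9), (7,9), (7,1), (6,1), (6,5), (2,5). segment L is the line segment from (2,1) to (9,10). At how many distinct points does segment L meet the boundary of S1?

The segment meets the boundary at (7,7.429), (5.111,5).

2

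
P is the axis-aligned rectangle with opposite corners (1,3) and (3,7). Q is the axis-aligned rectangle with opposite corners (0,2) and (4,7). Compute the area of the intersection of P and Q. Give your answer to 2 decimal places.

8.00

|P∩Q|: x∈[1,3], y∈[3,7] → 2·4 = 8.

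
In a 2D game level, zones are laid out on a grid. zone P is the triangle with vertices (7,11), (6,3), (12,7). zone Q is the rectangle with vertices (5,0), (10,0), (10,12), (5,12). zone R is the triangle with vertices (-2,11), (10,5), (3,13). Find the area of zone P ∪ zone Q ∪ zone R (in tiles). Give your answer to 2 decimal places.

81.90

By inclusion–exclusion:
Individual areas: |zone P| = 22, |zone Q| = 60, |zone R| = 27.
|zone P∩zone Q| = 19.0667.
|zone P∩zone R| = 3.6548.
|zone Q∩zone R| = 8.0357.
|zone P∩zone Q∩zone R| = 3.6548.
|zone P ∪ zone Q ∪ zone R| = 109 − 30.7571 + 3.6548 = 81.90.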